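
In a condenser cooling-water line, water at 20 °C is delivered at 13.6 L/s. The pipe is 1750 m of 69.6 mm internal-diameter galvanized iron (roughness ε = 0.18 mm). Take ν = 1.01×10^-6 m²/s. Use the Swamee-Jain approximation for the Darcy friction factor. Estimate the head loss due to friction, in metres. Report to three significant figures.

h_f ≈ 424 m

V = 4Q/(πD²) = 4·0.0136/(π·0.0696²) = 3.575 m/s
Re = VD/ν = 3.575·0.0696/1.01×10^-6 = 2.46×10^5 → turbulent
ε/D = 0.18/69.6 = 0.00259
Swamee-Jain: f = 0.02588
h_f = f(L/D)V²/(2g) = 0.02588·(1750/0.0696)·3.575²/(2·9.81) = 423.8 m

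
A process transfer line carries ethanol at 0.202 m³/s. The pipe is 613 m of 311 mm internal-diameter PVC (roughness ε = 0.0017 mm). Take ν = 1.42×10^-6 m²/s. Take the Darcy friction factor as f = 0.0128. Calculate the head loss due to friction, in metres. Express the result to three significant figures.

h_f ≈ 9.09 m

V = 4Q/(πD²) = 4·0.202/(π·0.311²) = 2.659 m/s
h_f = f(L/D)V²/(2g) = 0.01280·(613/0.311)·2.659²/(2·9.81) = 9.093 m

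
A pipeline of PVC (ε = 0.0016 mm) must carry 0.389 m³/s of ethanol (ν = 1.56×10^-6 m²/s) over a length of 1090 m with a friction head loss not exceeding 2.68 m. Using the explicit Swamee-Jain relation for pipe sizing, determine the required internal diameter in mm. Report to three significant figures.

D ≈ 588 mm

Swamee-Jain (Type III): D = 0.66·[ε^1.25·(LQ²/(gh_f))^4.75 + ν·Q^9.4·(L/(gh_f))^5.2]^0.04
LQ²/(gh_f) = 6.274; L/(gh_f) = 41.46
Term 1 = ε^1.25·(…)^4.75 = 3.49×10^-4; Term 2 = ν·Q^9.4·(…)^5.2 = 0.0563
D = 0.66·(3.49×10^-4 + 0.0563)^0.04 = 0.5884 m = 588 mm
Check: V = 1.43 m/s, Re = 5.40×10^5, f = 0.01296, h_f = 2.50 m ≈ 2.68 m ✓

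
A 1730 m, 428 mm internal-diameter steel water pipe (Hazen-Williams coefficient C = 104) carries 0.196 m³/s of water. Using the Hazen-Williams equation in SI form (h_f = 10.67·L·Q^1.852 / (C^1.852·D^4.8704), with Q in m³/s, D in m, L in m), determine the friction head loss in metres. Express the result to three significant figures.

h_f ≈ 10.3 m

h_f = 10.67·1730·0.196^1.852 / (104^1.852·0.428^4.8704) = 10.35 m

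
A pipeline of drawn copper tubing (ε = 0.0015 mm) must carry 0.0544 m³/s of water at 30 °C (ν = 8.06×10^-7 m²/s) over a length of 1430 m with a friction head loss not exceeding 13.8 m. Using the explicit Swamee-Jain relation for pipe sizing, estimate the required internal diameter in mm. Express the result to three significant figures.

Swamee-Jain (Type III): D = 0.66·[ε^1.25·(LQ²/(gh_f))^4.75 + ν·Q^9.4·(L/(gh_f))^5.2]^0.04
LQ²/(gh_f) = 0.03126; L/(gh_f) = 10.56
Term 1 = ε^1.25·(…)^4.75 = 3.73×10^-15; Term 2 = ν·Q^9.4·(…)^5.2 = 2.21×10^-13
D = 0.66·(3.73×10^-15 + 2.21×10^-13)^0.04 = 0.2059 m = 206 mm
Check: V = 1.63 m/s, Re = 4.17×10^5, f = 0.01363, h_f = 12.9 m ≈ 13.8 m ✓

D ≈ 206 mm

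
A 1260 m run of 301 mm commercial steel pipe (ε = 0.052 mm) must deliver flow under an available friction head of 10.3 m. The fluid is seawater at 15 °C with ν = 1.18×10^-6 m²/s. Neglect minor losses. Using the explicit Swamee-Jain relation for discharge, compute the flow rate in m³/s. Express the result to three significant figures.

Swamee-Jain (Type II): Q = -0.965·√(gD⁵h_f/L)·ln[ε/(3.7D) + √(3.17ν²L/(gD³h_f))]
√(gD⁵h_f/L) = √(9.81·0.301⁵·10.3/1260) = 0.01408
ε/(3.7D) = 4.67×10^-5; √(3.17ν²L/(gD³h_f)) = 4.49×10^-5
Q = -0.965·0.01408·ln(9.162×10^-5) = 0.1263 m³/s
Check: V = 1.77 m/s, Re = 4.53×10^5, f = 0.01539, h_f = 10.3 m ≈ 10.3 m ✓

Q ≈ 0.126 m³/s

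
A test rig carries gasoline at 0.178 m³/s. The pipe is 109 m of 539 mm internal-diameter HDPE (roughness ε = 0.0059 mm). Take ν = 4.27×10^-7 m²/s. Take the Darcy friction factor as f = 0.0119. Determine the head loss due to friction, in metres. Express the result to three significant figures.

V = 4Q/(πD²) = 4·0.178/(π·0.539²) = 0.7801 m/s
h_f = f(L/D)V²/(2g) = 0.01190·(109/0.539)·0.7801²/(2·9.81) = 0.07464 m

h_f ≈ 0.0746 m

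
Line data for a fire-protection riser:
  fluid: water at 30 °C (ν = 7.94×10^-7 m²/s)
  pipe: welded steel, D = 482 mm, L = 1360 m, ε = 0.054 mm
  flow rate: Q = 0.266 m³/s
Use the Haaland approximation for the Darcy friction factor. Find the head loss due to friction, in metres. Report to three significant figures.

V = 4Q/(πD²) = 4·0.266/(π·0.482²) = 1.458 m/s
Re = VD/ν = 1.458·0.482/7.94×10^-7 = 8.85×10^5 → turbulent
ε/D = 0.054/482 = 1.12×10^-4
Haaland: f = 0.01363
h_f = f(L/D)V²/(2g) = 0.01363·(1360/0.482)·1.458²/(2·9.81) = 4.166 m

h_f ≈ 4.17 m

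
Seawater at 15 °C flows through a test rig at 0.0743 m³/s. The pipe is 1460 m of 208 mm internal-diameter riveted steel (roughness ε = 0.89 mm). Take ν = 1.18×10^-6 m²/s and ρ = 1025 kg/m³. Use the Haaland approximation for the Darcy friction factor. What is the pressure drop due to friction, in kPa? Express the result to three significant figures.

V = 4Q/(πD²) = 4·0.0743/(π·0.208²) = 2.187 m/s
Re = VD/ν = 2.187·0.208/1.18×10^-6 = 3.85×10^5 → turbulent
ε/D = 0.89/208 = 0.00428
Haaland: f = 0.02929
h_f = f(L/D)V²/(2g) = 0.02929·(1460/0.208)·2.187²/(2·9.81) = 50.11 m
Δp = ρg·h_f = 1025·9.81·50.11 = 503.8 kPa

Δp ≈ 504 kPa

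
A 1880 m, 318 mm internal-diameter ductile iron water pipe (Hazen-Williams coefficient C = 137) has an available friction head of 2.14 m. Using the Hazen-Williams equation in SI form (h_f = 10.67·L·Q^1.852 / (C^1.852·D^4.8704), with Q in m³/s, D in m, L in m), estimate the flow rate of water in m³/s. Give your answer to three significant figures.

Q ≈ 0.0483 m³/s

Rearranging: Q = [h_f·C^1.852·D^4.8704 / (10.67·L)]^(1/1.852)
Q = [2.14·137^1.852·0.318^4.8704 / (10.67·1880)]^0.540 = 0.04825 m³/s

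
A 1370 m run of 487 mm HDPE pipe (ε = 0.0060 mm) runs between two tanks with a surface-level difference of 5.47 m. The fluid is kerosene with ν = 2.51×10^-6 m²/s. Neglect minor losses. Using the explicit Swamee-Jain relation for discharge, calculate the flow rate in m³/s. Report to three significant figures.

Swamee-Jain (Type II): Q = -0.965·√(gD⁵h_f/L)·ln[ε/(3.7D) + √(3.17ν²L/(gD³h_f))]
√(gD⁵h_f/L) = √(9.81·0.487⁵·5.47/1370) = 0.03276
ε/(3.7D) = 3.33×10^-6; √(3.17ν²L/(gD³h_f)) = 6.64×10^-5
Q = -0.965·0.03276·ln(6.977×10^-5) = 0.3025 m³/s
Check: V = 1.62 m/s, Re = 3.15×10^5, f = 0.01439, h_f = 5.44 m ≈ 5.47 m ✓

Q ≈ 0.303 m³/s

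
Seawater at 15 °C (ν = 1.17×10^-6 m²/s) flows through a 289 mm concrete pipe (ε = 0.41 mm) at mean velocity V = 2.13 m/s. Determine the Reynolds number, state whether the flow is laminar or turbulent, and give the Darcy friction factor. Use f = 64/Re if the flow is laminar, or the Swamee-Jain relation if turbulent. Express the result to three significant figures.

Re = VD/ν = 2.130·0.289/1.17×10^-6 = 5.26×10^5
Re > 4000 → turbulent; ε/D = 0.00142
Swamee-Jain: f = 0.02198

Re ≈ 5.26×10^5; turbulent; f ≈ 0.0220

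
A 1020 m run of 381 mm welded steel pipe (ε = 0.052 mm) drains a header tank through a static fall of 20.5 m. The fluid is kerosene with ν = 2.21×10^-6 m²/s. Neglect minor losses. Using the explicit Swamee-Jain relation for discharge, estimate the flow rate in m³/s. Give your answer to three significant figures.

Swamee-Jain (Type II): Q = -0.965·√(gD⁵h_f/L)·ln[ε/(3.7D) + √(3.17ν²L/(gD³h_f))]
√(gD⁵h_f/L) = √(9.81·0.381⁵·20.5/1020) = 0.03979
ε/(3.7D) = 3.69×10^-5; √(3.17ν²L/(gD³h_f)) = 3.77×10^-5
Q = -0.965·0.03979·ln(7.457×10^-5) = 0.3649 m³/s
Check: V = 3.20 m/s, Re = 5.52×10^5, f = 0.01473, h_f = 20.6 m ≈ 20.5 m ✓

Q ≈ 0.365 m³/s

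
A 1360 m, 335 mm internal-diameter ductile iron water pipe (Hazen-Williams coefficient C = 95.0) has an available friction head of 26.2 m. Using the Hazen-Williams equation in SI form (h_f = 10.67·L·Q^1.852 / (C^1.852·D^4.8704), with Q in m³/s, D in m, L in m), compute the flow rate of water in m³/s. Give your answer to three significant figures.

Q ≈ 0.177 m³/s

Rearranging: Q = [h_f·C^1.852·D^4.8704 / (10.67·L)]^(1/1.852)
Q = [26.2·95.0^1.852·0.335^4.8704 / (10.67·1360)]^0.540 = 0.1768 m³/s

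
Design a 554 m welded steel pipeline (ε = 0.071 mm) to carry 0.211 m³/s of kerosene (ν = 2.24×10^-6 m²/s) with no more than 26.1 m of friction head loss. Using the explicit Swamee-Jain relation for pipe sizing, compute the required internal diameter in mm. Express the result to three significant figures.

D ≈ 267 mm

Swamee-Jain (Type III): D = 0.66·[ε^1.25·(LQ²/(gh_f))^4.75 + ν·Q^9.4·(L/(gh_f))^5.2]^0.04
LQ²/(gh_f) = 0.09633; L/(gh_f) = 2.164
Term 1 = ε^1.25·(…)^4.75 = 9.70×10^-11; Term 2 = ν·Q^9.4·(…)^5.2 = 5.51×10^-11
D = 0.66·(9.70×10^-11 + 5.51×10^-11)^0.04 = 0.2672 m = 267 mm
Check: V = 3.76 m/s, Re = 4.49×10^5, f = 0.01623, h_f = 24.3 m ≈ 26.1 m ✓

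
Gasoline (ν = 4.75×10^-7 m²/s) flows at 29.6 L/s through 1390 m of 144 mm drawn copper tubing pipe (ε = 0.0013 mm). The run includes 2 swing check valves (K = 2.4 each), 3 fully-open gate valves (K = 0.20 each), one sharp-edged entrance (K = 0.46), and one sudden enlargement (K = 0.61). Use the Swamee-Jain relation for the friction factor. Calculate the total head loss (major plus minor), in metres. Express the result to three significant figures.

V = 4Q/(πD²) = 1.818 m/s; V²/2g = 0.1684 m
Re = 5.51×10^5, ε/D = 9.03×10^-6 → f = 0.01302 (Swamee-Jain)
Major: h_f = f(L/D)·V²/2g = 0.01302·9653·0.1684 = 21.16 m
Minor: ΣK = 6.47; h_m = ΣK·V²/2g = 1.089 m
Total H_L = 21.16 + 1.089 = 22.25 m

H_L ≈ 22.3 m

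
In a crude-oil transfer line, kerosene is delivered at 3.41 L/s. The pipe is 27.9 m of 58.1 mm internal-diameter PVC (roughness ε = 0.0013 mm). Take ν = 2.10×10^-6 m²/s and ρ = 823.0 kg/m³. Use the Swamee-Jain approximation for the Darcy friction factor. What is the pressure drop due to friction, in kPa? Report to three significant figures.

V = 4Q/(πD²) = 4·0.00341/(π·0.0581²) = 1.286 m/s
Re = VD/ν = 1.286·0.0581/2.10×10^-6 = 3.56×10^4 → turbulent
ε/D = 0.0013/58.1 = 2.24×10^-5
Swamee-Jain: f = 0.02252
h_f = f(L/D)V²/(2g) = 0.02252·(27.9/0.0581)·1.286²/(2·9.81) = 0.9120 m
Δp = ρg·h_f = 823.0·9.81·0.9120 = 7.363 kPa

Δp ≈ 7.36 kPa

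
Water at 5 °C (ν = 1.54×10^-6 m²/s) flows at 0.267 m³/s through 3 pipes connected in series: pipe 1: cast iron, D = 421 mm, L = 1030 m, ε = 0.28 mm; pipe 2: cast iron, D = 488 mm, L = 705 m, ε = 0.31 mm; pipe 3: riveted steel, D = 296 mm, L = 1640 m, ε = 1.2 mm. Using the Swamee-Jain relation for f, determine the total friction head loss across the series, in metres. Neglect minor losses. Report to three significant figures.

Pipe 1: V = 1.918 m/s, Re = 5.24×10^5, ε/D = 6.65×10^-4, f = 0.01870, h_1 = f(L/D)V²/2g = 8.578 m
Pipe 2: V = 1.428 m/s, Re = 4.52×10^5, ε/D = 6.35×10^-4, f = 0.01865, h_2 = f(L/D)V²/2g = 2.799 m
Pipe 3: V = 3.880 m/s, Re = 7.46×10^5, ε/D = 0.00405, f = 0.02875, h_3 = f(L/D)V²/2g = 122.2 m
Series → Q common, losses add: H = Σh = 133.6 m

H ≈ 134 m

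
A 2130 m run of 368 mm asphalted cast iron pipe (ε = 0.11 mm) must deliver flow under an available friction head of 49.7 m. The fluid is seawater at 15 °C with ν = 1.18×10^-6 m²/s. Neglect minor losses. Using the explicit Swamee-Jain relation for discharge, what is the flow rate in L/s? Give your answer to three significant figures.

Q ≈ 349 L/s

Swamee-Jain (Type II): Q = -0.965·√(gD⁵h_f/L)·ln[ε/(3.7D) + √(3.17ν²L/(gD³h_f))]
√(gD⁵h_f/L) = √(9.81·0.368⁵·49.7/2130) = 0.03930
ε/(3.7D) = 8.08×10^-5; √(3.17ν²L/(gD³h_f)) = 1.97×10^-5
Q = -0.965·0.03930·ln(1.005×10^-4) = 0.3492 m³/s
Check: V = 3.28 m/s, Re = 1.02×10^6, f = 0.01573, h_f = 50.0 m ≈ 49.7 m ✓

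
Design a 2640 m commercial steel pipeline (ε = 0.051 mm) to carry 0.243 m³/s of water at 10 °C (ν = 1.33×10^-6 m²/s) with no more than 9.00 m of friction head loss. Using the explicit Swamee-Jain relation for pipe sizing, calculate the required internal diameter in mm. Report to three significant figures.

D ≈ 466 mm

Swamee-Jain (Type III): D = 0.66·[ε^1.25·(LQ²/(gh_f))^4.75 + ν·Q^9.4·(L/(gh_f))^5.2]^0.04
LQ²/(gh_f) = 1.766; L/(gh_f) = 29.90
Term 1 = ε^1.25·(…)^4.75 = 6.42×10^-5; Term 2 = ν·Q^9.4·(…)^5.2 = 1.05×10^-4
D = 0.66·(6.42×10^-5 + 1.05×10^-4)^0.04 = 0.4663 m = 466 mm
Check: V = 1.42 m/s, Re = 4.99×10^5, f = 0.01458, h_f = 8.51 m ≈ 9.00 m ✓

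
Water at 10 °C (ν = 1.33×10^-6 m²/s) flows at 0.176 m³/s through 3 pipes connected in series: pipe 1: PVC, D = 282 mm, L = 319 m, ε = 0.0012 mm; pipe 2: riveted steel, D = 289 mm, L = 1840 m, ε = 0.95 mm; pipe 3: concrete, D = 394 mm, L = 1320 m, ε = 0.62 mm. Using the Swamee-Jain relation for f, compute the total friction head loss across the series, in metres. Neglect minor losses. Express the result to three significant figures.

Pipe 1: V = 2.818 m/s, Re = 5.97×10^5, ε/D = 4.26×10^-6, f = 0.01276, h_1 = f(L/D)V²/2g = 5.842 m
Pipe 2: V = 2.683 m/s, Re = 5.83×10^5, ε/D = 0.00329, f = 0.02717, h_2 = f(L/D)V²/2g = 63.46 m
Pipe 3: V = 1.444 m/s, Re = 4.28×10^5, ε/D = 0.00157, f = 0.02263, h_3 = f(L/D)V²/2g = 8.052 m
Series → Q common, losses add: H = Σh = 77.35 m

H ≈ 77.4 m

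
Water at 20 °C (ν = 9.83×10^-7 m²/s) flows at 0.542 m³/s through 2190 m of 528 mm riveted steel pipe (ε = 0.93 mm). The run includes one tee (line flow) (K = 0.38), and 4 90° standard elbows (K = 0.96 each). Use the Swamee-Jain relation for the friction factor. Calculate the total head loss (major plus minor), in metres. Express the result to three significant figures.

V = 4Q/(πD²) = 2.475 m/s; V²/2g = 0.3123 m
Re = 1.33×10^6, ε/D = 0.00176 → f = 0.02287 (Swamee-Jain)
Major: h_f = f(L/D)·V²/2g = 0.02287·4148·0.3123 = 29.62 m
Minor: ΣK = 4.22; h_m = ΣK·V²/2g = 1.318 m
Total H_L = 29.62 + 1.318 = 30.94 m

H_L ≈ 30.9 m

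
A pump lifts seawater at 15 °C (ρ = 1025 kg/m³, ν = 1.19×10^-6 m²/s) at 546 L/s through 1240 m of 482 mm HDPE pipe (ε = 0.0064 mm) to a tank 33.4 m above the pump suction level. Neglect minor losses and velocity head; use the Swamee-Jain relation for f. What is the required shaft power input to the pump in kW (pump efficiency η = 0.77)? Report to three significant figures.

P_shaft ≈ 335 kW

V = 4Q/(πD²) = 2.992 m/s; Re = 1.21×10^6; ε/D = 1.33×10^-5; f = 0.01160
h_f = f(L/D)V²/2g = 13.62 m
Total head H = z + h_f = 33.4 + 13.62 = 47.02 m
P_hyd = ρgQH = 1025·9.81·0.546·47.02 = 258.2 kW
P_shaft = P_hyd/η = 258.2/0.77 = 335.3 kW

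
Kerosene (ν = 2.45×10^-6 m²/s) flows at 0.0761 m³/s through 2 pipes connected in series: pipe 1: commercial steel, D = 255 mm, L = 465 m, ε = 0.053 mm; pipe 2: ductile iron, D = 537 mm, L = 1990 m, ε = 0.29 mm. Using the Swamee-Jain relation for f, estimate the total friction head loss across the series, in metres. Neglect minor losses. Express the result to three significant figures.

H ≈ 4.13 m

Pipe 1: V = 1.490 m/s, Re = 1.55×10^5, ε/D = 2.08×10^-4, f = 0.01779, h_1 = f(L/D)V²/2g = 3.672 m
Pipe 2: V = 0.3360 m/s, Re = 7.36×10^4, ε/D = 5.40×10^-4, f = 0.02144, h_2 = f(L/D)V²/2g = 0.4572 m
Series → Q common, losses add: H = Σh = 4.129 m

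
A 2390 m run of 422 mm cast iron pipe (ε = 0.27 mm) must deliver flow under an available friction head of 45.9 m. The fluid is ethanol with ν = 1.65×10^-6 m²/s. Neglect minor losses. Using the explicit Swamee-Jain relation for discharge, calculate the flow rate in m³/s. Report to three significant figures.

Q ≈ 0.413 m³/s

Swamee-Jain (Type II): Q = -0.965·√(gD⁵h_f/L)·ln[ε/(3.7D) + √(3.17ν²L/(gD³h_f))]
√(gD⁵h_f/L) = √(9.81·0.422⁵·45.9/2390) = 0.05021
ε/(3.7D) = 1.73×10^-4; √(3.17ν²L/(gD³h_f)) = 2.47×10^-5
Q = -0.965·0.05021·ln(1.976×10^-4) = 0.4133 m³/s
Check: V = 2.95 m/s, Re = 7.56×10^5, f = 0.01832, h_f = 46.2 m ≈ 45.9 m ✓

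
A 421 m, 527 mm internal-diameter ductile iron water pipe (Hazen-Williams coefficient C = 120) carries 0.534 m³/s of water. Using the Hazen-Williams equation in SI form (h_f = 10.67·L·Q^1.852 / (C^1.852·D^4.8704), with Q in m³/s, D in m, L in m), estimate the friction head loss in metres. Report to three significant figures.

h_f ≈ 4.49 m

h_f = 10.67·421·0.534^1.852 / (120^1.852·0.527^4.8704) = 4.489 m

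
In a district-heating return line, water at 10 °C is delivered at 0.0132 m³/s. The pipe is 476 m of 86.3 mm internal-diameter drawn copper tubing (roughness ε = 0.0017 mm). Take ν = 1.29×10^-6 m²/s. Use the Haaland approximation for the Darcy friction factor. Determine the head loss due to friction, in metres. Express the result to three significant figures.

V = 4Q/(πD²) = 4·0.0132/(π·0.0863²) = 2.257 m/s
Re = VD/ν = 2.257·0.0863/1.29×10^-6 = 1.51×10^5 → turbulent
ε/D = 0.0017/86.3 = 1.97×10^-5
Haaland: f = 0.01649
h_f = f(L/D)V²/(2g) = 0.01649·(476/0.0863)·2.257²/(2·9.81) = 23.60 m

h_f ≈ 23.6 m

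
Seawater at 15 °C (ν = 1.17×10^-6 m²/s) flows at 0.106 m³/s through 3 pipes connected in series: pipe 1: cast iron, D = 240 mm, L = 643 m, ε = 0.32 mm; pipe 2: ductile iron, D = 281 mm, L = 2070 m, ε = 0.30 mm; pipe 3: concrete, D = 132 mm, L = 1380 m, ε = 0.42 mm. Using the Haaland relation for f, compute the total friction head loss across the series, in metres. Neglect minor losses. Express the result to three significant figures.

Pipe 1: V = 2.343 m/s, Re = 4.81×10^5, ε/D = 0.00133, f = 0.02157, h_1 = f(L/D)V²/2g = 16.17 m
Pipe 2: V = 1.709 m/s, Re = 4.11×10^5, ε/D = 0.00107, f = 0.02060, h_2 = f(L/D)V²/2g = 22.59 m
Pipe 3: V = 7.746 m/s, Re = 8.74×10^5, ε/D = 0.00318, f = 0.02679, h_3 = f(L/D)V²/2g = 856.5 m
Series → Q common, losses add: H = Σh = 895.3 m

H ≈ 895 m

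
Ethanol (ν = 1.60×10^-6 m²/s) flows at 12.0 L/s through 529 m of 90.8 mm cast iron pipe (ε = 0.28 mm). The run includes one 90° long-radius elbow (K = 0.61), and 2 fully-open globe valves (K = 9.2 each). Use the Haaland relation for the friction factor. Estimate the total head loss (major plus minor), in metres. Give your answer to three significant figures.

H_L ≈ 31.4 m

V = 4Q/(πD²) = 1.853 m/s; V²/2g = 0.1750 m
Re = 1.05×10^5, ε/D = 0.00308 → f = 0.02752 (Haaland)
Major: h_f = f(L/D)·V²/2g = 0.02752·5826·0.1750 = 28.06 m
Minor: ΣK = 19.0; h_m = ΣK·V²/2g = 3.328 m
Total H_L = 28.06 + 3.328 = 31.39 m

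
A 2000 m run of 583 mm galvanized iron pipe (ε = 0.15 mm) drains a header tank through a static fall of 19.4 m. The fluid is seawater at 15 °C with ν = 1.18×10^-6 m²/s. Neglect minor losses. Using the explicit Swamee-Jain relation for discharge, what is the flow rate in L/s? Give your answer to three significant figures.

Swamee-Jain (Type II): Q = -0.965·√(gD⁵h_f/L)·ln[ε/(3.7D) + √(3.17ν²L/(gD³h_f))]
√(gD⁵h_f/L) = √(9.81·0.583⁵·19.4/2000) = 0.08006
ε/(3.7D) = 6.95×10^-5; √(3.17ν²L/(gD³h_f)) = 1.53×10^-5
Q = -0.965·0.08006·ln(8.484×10^-5) = 0.7242 m³/s
Check: V = 2.71 m/s, Re = 1.34×10^6, f = 0.01517, h_f = 19.5 m ≈ 19.4 m ✓

Q ≈ 724 L/s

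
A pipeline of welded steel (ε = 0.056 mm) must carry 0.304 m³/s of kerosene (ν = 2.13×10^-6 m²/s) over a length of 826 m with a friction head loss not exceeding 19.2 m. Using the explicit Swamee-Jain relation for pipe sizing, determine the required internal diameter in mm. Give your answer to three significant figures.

Swamee-Jain (Type III): D = 0.66·[ε^1.25·(LQ²/(gh_f))^4.75 + ν·Q^9.4·(L/(gh_f))^5.2]^0.04
LQ²/(gh_f) = 0.4053; L/(gh_f) = 4.385
Term 1 = ε^1.25·(…)^4.75 = 6.64×10^-8; Term 2 = ν·Q^9.4·(…)^5.2 = 6.40×10^-8
D = 0.66·(6.64×10^-8 + 6.40×10^-8)^0.04 = 0.3501 m = 350 mm
Check: V = 3.16 m/s, Re = 5.19×10^5, f = 0.01507, h_f = 18.1 m ≈ 19.2 m ✓

D ≈ 350 mm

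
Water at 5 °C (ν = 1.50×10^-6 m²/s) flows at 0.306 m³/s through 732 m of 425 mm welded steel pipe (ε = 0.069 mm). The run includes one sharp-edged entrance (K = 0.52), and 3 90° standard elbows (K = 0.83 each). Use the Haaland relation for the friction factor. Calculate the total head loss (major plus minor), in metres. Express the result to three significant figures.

V = 4Q/(πD²) = 2.157 m/s; V²/2g = 0.2371 m
Re = 6.11×10^5, ε/D = 1.62×10^-4 → f = 0.01466 (Haaland)
Major: h_f = f(L/D)·V²/2g = 0.01466·1722·0.2371 = 5.990 m
Minor: ΣK = 3.01; h_m = ΣK·V²/2g = 0.7138 m
Total H_L = 5.990 + 0.7138 = 6.703 m

H_L ≈ 6.70 m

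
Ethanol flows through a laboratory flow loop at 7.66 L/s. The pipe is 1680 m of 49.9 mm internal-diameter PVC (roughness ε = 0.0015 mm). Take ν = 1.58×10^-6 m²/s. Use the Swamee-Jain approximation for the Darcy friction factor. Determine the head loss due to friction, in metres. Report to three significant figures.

h_f ≈ 455 m

V = 4Q/(πD²) = 4·0.00766/(π·0.0499²) = 3.917 m/s
Re = VD/ν = 3.917·0.0499/1.58×10^-6 = 1.24×10^5 → turbulent
ε/D = 0.0015/49.9 = 3.01×10^-5
Swamee-Jain: f = 0.01730
h_f = f(L/D)V²/(2g) = 0.01730·(1680/0.0499)·3.917²/(2·9.81) = 455.5 m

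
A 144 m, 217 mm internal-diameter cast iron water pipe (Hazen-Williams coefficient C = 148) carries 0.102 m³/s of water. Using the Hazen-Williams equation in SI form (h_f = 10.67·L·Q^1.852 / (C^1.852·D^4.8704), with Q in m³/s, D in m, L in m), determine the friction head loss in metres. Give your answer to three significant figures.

h_f ≈ 3.65 m

h_f = 10.67·144·0.102^1.852 / (148^1.852·0.217^4.8704) = 3.655 m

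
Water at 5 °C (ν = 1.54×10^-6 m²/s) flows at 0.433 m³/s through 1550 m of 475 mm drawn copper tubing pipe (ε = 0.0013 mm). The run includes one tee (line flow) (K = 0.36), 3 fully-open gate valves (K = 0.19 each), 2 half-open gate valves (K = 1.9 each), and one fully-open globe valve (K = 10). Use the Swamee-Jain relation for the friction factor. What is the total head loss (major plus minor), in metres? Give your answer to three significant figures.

V = 4Q/(πD²) = 2.443 m/s; V²/2g = 0.3043 m
Re = 7.54×10^5, ε/D = 2.74×10^-6 → f = 0.01224 (Swamee-Jain)
Major: h_f = f(L/D)·V²/2g = 0.01224·3263·0.3043 = 12.15 m
Minor: ΣK = 14.7; h_m = ΣK·V²/2g = 4.483 m
Total H_L = 12.15 + 4.483 = 16.64 m

H_L ≈ 16.6 m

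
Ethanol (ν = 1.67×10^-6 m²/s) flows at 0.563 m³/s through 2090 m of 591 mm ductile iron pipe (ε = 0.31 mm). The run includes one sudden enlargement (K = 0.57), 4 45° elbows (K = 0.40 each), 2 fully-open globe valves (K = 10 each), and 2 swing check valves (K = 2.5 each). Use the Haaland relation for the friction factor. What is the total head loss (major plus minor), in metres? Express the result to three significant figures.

V = 4Q/(πD²) = 2.052 m/s; V²/2g = 0.2147 m
Re = 7.26×10^5, ε/D = 5.25×10^-4 → f = 0.01749 (Haaland)
Major: h_f = f(L/D)·V²/2g = 0.01749·3536·0.2147 = 13.28 m
Minor: ΣK = 27.2; h_m = ΣK·V²/2g = 5.833 m
Total H_L = 13.28 + 5.833 = 19.11 m

H_L ≈ 19.1 m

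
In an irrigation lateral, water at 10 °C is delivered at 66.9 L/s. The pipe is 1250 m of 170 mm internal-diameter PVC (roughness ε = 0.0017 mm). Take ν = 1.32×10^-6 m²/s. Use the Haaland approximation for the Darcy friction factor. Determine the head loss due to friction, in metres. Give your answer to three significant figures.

V = 4Q/(πD²) = 4·0.0669/(π·0.170²) = 2.947 m/s
Re = VD/ν = 2.947·0.170/1.32×10^-6 = 3.80×10^5 → turbulent
ε/D = 0.0017/170 = 1.00×10^-5
Haaland: f = 0.01382
h_f = f(L/D)V²/(2g) = 0.01382·(1250/0.170)·2.947²/(2·9.81) = 45.01 m

h_f ≈ 45.0 m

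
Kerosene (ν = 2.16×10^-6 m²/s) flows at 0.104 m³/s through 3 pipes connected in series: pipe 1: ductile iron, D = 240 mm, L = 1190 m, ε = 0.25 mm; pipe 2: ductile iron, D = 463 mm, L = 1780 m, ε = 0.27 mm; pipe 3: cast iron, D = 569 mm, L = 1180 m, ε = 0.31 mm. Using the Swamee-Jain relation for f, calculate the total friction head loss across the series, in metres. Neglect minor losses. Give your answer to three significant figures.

Pipe 1: V = 2.299 m/s, Re = 2.55×10^5, ε/D = 0.00104, f = 0.02107, h_1 = f(L/D)V²/2g = 28.15 m
Pipe 2: V = 0.6177 m/s, Re = 1.32×10^5, ε/D = 5.83×10^-4, f = 0.02012, h_2 = f(L/D)V²/2g = 1.504 m
Pipe 3: V = 0.4090 m/s, Re = 1.08×10^5, ε/D = 5.45×10^-4, f = 0.02042, h_3 = f(L/D)V²/2g = 0.3611 m
Series → Q common, losses add: H = Σh = 30.01 m

H ≈ 30.0 m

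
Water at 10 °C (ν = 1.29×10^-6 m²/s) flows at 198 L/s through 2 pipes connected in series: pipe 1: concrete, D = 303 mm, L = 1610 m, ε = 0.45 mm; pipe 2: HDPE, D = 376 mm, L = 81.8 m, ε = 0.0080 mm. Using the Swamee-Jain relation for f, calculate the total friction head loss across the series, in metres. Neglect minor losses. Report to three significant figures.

H ≈ 45.7 m

Pipe 1: V = 2.746 m/s, Re = 6.45×10^5, ε/D = 0.00149, f = 0.02213, h_1 = f(L/D)V²/2g = 45.19 m
Pipe 2: V = 1.783 m/s, Re = 5.20×10^5, ε/D = 2.13×10^-5, f = 0.01334, h_2 = f(L/D)V²/2g = 0.4705 m
Series → Q common, losses add: H = Σh = 45.66 m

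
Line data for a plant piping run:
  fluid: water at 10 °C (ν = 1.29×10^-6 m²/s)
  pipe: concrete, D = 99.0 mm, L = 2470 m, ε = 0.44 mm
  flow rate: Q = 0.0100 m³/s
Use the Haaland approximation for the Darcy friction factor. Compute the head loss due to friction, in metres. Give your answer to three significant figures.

V = 4Q/(πD²) = 4·0.0100/(π·0.0990²) = 1.299 m/s
Re = VD/ν = 1.299·0.0990/1.29×10^-6 = 9.97×10^4 → turbulent
ε/D = 0.44/99.0 = 0.00444
Haaland: f = 0.03029
h_f = f(L/D)V²/(2g) = 0.03029·(2470/0.0990)·1.299²/(2·9.81) = 65.00 m

h_f ≈ 65.0 m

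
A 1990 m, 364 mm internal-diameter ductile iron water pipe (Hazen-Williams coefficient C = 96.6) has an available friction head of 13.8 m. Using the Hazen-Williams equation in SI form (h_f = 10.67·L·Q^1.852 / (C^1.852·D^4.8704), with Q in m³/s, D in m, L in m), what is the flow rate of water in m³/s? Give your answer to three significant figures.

Rearranging: Q = [h_f·C^1.852·D^4.8704 / (10.67·L)]^(1/1.852)
Q = [13.8·96.6^1.852·0.364^4.8704 / (10.67·1990)]^0.540 = 0.1288 m³/s

Q ≈ 0.129 m³/s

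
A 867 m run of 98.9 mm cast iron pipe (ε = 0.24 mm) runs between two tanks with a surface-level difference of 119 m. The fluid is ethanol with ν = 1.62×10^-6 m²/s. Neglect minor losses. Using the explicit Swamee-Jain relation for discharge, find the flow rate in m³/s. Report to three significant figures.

Q ≈ 0.0249 m³/s

Swamee-Jain (Type II): Q = -0.965·√(gD⁵h_f/L)·ln[ε/(3.7D) + √(3.17ν²L/(gD³h_f))]
√(gD⁵h_f/L) = √(9.81·0.0989⁵·119/867) = 0.003569
ε/(3.7D) = 6.56×10^-4; √(3.17ν²L/(gD³h_f)) = 7.99×10^-5
Q = -0.965·0.003569·ln(7.358×10^-4) = 0.02485 m³/s
Check: V = 3.23 m/s, Re = 1.97×10^5, f = 0.02564, h_f = 120 m ≈ 119 m ✓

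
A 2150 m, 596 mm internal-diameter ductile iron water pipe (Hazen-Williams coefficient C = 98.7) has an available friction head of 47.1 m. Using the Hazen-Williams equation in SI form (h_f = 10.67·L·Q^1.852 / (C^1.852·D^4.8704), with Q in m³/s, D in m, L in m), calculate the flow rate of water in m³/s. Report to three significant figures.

Q ≈ 0.896 m³/s

Rearranging: Q = [h_f·C^1.852·D^4.8704 / (10.67·L)]^(1/1.852)
Q = [47.1·98.7^1.852·0.596^4.8704 / (10.67·2150)]^0.540 = 0.8955 m³/s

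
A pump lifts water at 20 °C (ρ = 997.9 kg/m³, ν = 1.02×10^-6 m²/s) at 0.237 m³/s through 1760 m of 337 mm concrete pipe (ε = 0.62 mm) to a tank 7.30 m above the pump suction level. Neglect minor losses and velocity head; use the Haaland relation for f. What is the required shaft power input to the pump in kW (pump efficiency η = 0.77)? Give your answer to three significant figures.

V = 4Q/(πD²) = 2.657 m/s; Re = 8.78×10^5; ε/D = 0.00184; f = 0.02315
h_f = f(L/D)V²/2g = 43.51 m
Total head H = z + h_f = 7.30 + 43.51 = 50.81 m
P_hyd = ρgQH = 997.9·9.81·0.237·50.81 = 117.9 kW
P_shaft = P_hyd/η = 117.9/0.77 = 153.1 kW

P_shaft ≈ 153 kW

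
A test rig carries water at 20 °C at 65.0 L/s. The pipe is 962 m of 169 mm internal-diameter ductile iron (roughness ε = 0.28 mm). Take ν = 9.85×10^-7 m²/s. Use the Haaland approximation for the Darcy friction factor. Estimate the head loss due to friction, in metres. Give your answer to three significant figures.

V = 4Q/(πD²) = 4·0.0650/(π·0.169²) = 2.898 m/s
Re = VD/ν = 2.898·0.169/9.85×10^-7 = 4.97×10^5 → turbulent
ε/D = 0.28/169 = 0.00166
Haaland: f = 0.02270
h_f = f(L/D)V²/(2g) = 0.02270·(962/0.169)·2.898²/(2·9.81) = 55.31 m

h_f ≈ 55.3 m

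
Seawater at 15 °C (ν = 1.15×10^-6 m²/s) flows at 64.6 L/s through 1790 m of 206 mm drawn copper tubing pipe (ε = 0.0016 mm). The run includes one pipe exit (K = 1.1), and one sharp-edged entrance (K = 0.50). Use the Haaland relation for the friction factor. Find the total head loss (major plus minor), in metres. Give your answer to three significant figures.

V = 4Q/(πD²) = 1.938 m/s; V²/2g = 0.1915 m
Re = 3.47×10^5, ε/D = 7.77×10^-6 → f = 0.01403 (Haaland)
Major: h_f = f(L/D)·V²/2g = 0.01403·8689·0.1915 = 23.34 m
Minor: ΣK = 1.60; h_m = ΣK·V²/2g = 0.3064 m
Total H_L = 23.34 + 0.3064 = 23.64 m

H_L ≈ 23.6 m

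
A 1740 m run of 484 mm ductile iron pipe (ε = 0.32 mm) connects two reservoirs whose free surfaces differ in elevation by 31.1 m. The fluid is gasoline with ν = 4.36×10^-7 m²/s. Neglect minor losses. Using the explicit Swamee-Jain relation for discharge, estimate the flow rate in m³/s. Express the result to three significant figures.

Q ≈ 0.566 m³/s

Swamee-Jain (Type II): Q = -0.965·√(gD⁵h_f/L)·ln[ε/(3.7D) + √(3.17ν²L/(gD³h_f))]
√(gD⁵h_f/L) = √(9.81·0.484⁵·31.1/1740) = 0.06824
ε/(3.7D) = 1.79×10^-4; √(3.17ν²L/(gD³h_f)) = 5.51×10^-6
Q = -0.965·0.06824·ln(1.842×10^-4) = 0.5663 m³/s
Check: V = 3.08 m/s, Re = 3.42×10^6, f = 0.01797, h_f = 31.2 m ≈ 31.1 m ✓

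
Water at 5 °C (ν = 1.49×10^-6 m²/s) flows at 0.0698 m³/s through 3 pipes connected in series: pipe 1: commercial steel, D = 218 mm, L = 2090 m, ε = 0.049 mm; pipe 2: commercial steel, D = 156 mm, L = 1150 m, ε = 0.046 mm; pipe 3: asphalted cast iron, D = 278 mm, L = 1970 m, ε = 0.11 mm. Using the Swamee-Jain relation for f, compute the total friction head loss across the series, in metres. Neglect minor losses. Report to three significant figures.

H ≈ 121 m

Pipe 1: V = 1.870 m/s, Re = 2.74×10^5, ε/D = 2.25×10^-4, f = 0.01667, h_1 = f(L/D)V²/2g = 28.49 m
Pipe 2: V = 3.652 m/s, Re = 3.82×10^5, ε/D = 2.95×10^-4, f = 0.01667, h_2 = f(L/D)V²/2g = 83.51 m
Pipe 3: V = 1.150 m/s, Re = 2.15×10^5, ε/D = 3.96×10^-4, f = 0.01823, h_3 = f(L/D)V²/2g = 8.709 m
Series → Q common, losses add: H = Σh = 120.7 m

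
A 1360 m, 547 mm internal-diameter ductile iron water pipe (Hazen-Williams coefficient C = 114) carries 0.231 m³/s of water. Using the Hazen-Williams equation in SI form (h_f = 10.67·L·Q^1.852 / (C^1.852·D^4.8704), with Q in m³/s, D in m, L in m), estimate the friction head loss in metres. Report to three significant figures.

h_f = 10.67·1360·0.231^1.852 / (114^1.852·0.547^4.8704) = 2.817 m

h_f ≈ 2.82 m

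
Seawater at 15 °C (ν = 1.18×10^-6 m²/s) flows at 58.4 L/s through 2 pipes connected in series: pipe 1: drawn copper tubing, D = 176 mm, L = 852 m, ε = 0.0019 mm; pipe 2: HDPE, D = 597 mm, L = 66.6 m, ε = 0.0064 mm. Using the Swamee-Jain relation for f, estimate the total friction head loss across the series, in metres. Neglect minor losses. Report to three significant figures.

H ≈ 20.0 m

Pipe 1: V = 2.400 m/s, Re = 3.58×10^5, ε/D = 1.08×10^-5, f = 0.01405, h_1 = f(L/D)V²/2g = 19.98 m
Pipe 2: V = 0.2086 m/s, Re = 1.06×10^5, ε/D = 1.07×10^-5, f = 0.01773, h_2 = f(L/D)V²/2g = 0.004388 m
Series → Q common, losses add: H = Σh = 19.98 m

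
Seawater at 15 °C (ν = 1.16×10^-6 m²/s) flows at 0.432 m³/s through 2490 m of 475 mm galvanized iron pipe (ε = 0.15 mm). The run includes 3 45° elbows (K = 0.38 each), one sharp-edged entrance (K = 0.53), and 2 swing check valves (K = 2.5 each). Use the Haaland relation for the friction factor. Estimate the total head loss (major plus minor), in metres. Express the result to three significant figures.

V = 4Q/(πD²) = 2.438 m/s; V²/2g = 0.3029 m
Re = 9.98×10^5, ε/D = 3.16×10^-4 → f = 0.01574 (Haaland)
Major: h_f = f(L/D)·V²/2g = 0.01574·5242·0.3029 = 25.00 m
Minor: ΣK = 6.67; h_m = ΣK·V²/2g = 2.020 m
Total H_L = 25.00 + 2.020 = 27.02 m

H_L ≈ 27.0 m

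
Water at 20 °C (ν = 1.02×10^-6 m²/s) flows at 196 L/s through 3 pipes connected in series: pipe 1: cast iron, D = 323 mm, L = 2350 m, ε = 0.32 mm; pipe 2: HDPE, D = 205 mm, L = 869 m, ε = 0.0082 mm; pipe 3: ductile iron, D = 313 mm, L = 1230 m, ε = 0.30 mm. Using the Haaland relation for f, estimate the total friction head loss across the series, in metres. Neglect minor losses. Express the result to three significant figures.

Pipe 1: V = 2.392 m/s, Re = 7.57×10^5, ε/D = 9.91×10^-4, f = 0.01998, h_1 = f(L/D)V²/2g = 42.40 m
Pipe 2: V = 5.938 m/s, Re = 1.19×10^6, ε/D = 4.00×10^-5, f = 0.01209, h_2 = f(L/D)V²/2g = 92.10 m
Pipe 3: V = 2.547 m/s, Re = 7.82×10^5, ε/D = 9.58×10^-4, f = 0.01982, h_3 = f(L/D)V²/2g = 25.76 m
Series → Q common, losses add: H = Σh = 160.3 m

H ≈ 160 m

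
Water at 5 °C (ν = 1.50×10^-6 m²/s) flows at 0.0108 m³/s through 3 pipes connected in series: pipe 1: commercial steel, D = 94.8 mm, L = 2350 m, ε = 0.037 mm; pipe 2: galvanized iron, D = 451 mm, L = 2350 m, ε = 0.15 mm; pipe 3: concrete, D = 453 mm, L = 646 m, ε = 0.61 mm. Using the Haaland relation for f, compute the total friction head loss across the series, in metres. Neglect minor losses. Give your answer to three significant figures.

H ≈ 58.3 m

Pipe 1: V = 1.530 m/s, Re = 9.67×10^4, ε/D = 3.90×10^-4, f = 0.01969, h_1 = f(L/D)V²/2g = 58.25 m
Pipe 2: V = 0.06761 m/s, Re = 2.03×10^4, ε/D = 3.33×10^-4, f = 0.02624, h_2 = f(L/D)V²/2g = 0.03185 m
Pipe 3: V = 0.06701 m/s, Re = 2.02×10^4, ε/D = 0.00135, f = 0.02822, h_3 = f(L/D)V²/2g = 0.009211 m
Series → Q common, losses add: H = Σh = 58.29 m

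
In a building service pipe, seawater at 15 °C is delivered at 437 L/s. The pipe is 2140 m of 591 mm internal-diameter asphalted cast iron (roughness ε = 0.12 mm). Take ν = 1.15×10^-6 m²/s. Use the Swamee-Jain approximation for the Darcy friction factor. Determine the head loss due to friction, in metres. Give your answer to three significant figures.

V = 4Q/(πD²) = 4·0.437/(π·0.591²) = 1.593 m/s
Re = VD/ν = 1.593·0.591/1.15×10^-6 = 8.19×10^5 → turbulent
ε/D = 0.12/591 = 2.03×10^-4
Swamee-Jain: f = 0.01498
h_f = f(L/D)V²/(2g) = 0.01498·(2140/0.591)·1.593²/(2·9.81) = 7.017 m

h_f ≈ 7.02 m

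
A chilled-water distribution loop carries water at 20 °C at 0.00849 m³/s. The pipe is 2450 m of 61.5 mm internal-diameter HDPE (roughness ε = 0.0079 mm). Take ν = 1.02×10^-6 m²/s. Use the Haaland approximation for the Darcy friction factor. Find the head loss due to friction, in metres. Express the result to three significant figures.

V = 4Q/(πD²) = 4·0.00849/(π·0.0615²) = 2.858 m/s
Re = VD/ν = 2.858·0.0615/1.02×10^-6 = 1.72×10^5 → turbulent
ε/D = 0.0079/61.5 = 1.28×10^-4
Haaland: f = 0.01677
h_f = f(L/D)V²/(2g) = 0.01677·(2450/0.0615)·2.858²/(2·9.81) = 278.1 m

h_f ≈ 278 m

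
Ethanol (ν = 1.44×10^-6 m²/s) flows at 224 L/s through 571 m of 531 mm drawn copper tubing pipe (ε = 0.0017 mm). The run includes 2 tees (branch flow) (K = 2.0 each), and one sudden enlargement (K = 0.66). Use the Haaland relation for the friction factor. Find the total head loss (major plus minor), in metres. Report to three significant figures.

V = 4Q/(πD²) = 1.012 m/s; V²/2g = 0.05215 m
Re = 3.73×10^5, ε/D = 3.20×10^-6 → f = 0.01380 (Haaland)
Major: h_f = f(L/D)·V²/2g = 0.01380·1075·0.05215 = 0.7741 m
Minor: ΣK = 4.66; h_m = ΣK·V²/2g = 0.2430 m
Total H_L = 0.7741 + 0.2430 = 1.017 m

H_L ≈ 1.02 m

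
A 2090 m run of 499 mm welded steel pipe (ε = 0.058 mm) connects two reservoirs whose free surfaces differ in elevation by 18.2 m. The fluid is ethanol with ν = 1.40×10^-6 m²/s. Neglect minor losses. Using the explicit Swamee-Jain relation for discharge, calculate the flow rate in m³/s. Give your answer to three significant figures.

Swamee-Jain (Type II): Q = -0.965·√(gD⁵h_f/L)·ln[ε/(3.7D) + √(3.17ν²L/(gD³h_f))]
√(gD⁵h_f/L) = √(9.81·0.499⁵·18.2/2090) = 0.05141
ε/(3.7D) = 3.14×10^-5; √(3.17ν²L/(gD³h_f)) = 2.42×10^-5
Q = -0.965·0.05141·ln(5.561×10^-5) = 0.4860 m³/s
Check: V = 2.49 m/s, Re = 8.86×10^5, f = 0.01387, h_f = 18.3 m ≈ 18.2 m ✓

Q ≈ 0.486 m³/s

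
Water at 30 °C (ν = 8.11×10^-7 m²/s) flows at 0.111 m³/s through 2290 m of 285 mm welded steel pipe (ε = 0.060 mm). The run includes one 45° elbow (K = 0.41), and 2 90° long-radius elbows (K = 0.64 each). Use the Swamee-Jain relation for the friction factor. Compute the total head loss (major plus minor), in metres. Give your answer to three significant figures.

V = 4Q/(πD²) = 1.740 m/s; V²/2g = 0.1543 m
Re = 6.11×10^5, ε/D = 2.11×10^-4 → f = 0.01536 (Swamee-Jain)
Major: h_f = f(L/D)·V²/2g = 0.01536·8035·0.1543 = 19.05 m
Minor: ΣK = 1.69; h_m = ΣK·V²/2g = 0.2608 m
Total H_L = 19.05 + 0.2608 = 19.31 m

H_L ≈ 19.3 m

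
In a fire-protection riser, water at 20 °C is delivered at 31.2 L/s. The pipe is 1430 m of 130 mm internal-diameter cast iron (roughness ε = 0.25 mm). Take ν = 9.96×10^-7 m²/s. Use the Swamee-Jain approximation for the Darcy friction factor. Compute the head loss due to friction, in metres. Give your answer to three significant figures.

V = 4Q/(πD²) = 4·0.0312/(π·0.130²) = 2.351 m/s
Re = VD/ν = 2.351·0.130/9.96×10^-7 = 3.07×10^5 → turbulent
ε/D = 0.25/130 = 0.00192
Swamee-Jain: f = 0.02393
h_f = f(L/D)V²/(2g) = 0.02393·(1430/0.130)·2.351²/(2·9.81) = 74.13 m

h_f ≈ 74.1 m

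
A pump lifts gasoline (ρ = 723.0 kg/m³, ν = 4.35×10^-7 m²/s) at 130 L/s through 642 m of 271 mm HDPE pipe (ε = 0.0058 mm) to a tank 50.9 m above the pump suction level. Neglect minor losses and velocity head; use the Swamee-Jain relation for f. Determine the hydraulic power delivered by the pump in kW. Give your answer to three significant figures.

P_hyd ≈ 53.5 kW

V = 4Q/(πD²) = 2.254 m/s; Re = 1.40×10^6; ε/D = 2.14×10^-5; f = 0.01158
h_f = f(L/D)V²/2g = 7.105 m
Total head H = z + h_f = 50.9 + 7.105 = 58.01 m
P_hyd = ρgQH = 723.0·9.81·0.130·58.01 = 53.48 kW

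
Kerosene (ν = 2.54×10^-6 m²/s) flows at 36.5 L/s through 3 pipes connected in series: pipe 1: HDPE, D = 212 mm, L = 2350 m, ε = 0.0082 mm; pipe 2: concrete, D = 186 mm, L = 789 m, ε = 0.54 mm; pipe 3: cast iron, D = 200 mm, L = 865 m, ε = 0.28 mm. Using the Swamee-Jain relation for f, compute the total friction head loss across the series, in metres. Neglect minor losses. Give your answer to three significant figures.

Pipe 1: V = 1.034 m/s, Re = 8.63×10^4, ε/D = 3.87×10^-5, f = 0.01864, h_1 = f(L/D)V²/2g = 11.26 m
Pipe 2: V = 1.343 m/s, Re = 9.84×10^4, ε/D = 0.00290, f = 0.02753, h_2 = f(L/D)V²/2g = 10.74 m
Pipe 3: V = 1.162 m/s, Re = 9.15×10^4, ε/D = 0.00140, f = 0.02381, h_3 = f(L/D)V²/2g = 7.085 m
Series → Q common, losses add: H = Σh = 29.08 m

H ≈ 29.1 m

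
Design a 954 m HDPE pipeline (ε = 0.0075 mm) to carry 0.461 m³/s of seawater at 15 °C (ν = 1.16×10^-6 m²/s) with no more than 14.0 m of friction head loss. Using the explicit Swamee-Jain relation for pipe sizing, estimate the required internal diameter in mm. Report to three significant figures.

D ≈ 429 mm

Swamee-Jain (Type III): D = 0.66·[ε^1.25·(LQ²/(gh_f))^4.75 + ν·Q^9.4·(L/(gh_f))^5.2]^0.04
LQ²/(gh_f) = 1.476; L/(gh_f) = 6.946
Term 1 = ε^1.25·(…)^4.75 = 2.50×10^-6; Term 2 = ν·Q^9.4·(…)^5.2 = 1.91×10^-5
D = 0.66·(2.50×10^-6 + 1.91×10^-5)^0.04 = 0.4294 m = 429 mm
Check: V = 3.18 m/s, Re = 1.18×10^6, f = 0.01175, h_f = 13.5 m ≈ 14.0 m ✓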